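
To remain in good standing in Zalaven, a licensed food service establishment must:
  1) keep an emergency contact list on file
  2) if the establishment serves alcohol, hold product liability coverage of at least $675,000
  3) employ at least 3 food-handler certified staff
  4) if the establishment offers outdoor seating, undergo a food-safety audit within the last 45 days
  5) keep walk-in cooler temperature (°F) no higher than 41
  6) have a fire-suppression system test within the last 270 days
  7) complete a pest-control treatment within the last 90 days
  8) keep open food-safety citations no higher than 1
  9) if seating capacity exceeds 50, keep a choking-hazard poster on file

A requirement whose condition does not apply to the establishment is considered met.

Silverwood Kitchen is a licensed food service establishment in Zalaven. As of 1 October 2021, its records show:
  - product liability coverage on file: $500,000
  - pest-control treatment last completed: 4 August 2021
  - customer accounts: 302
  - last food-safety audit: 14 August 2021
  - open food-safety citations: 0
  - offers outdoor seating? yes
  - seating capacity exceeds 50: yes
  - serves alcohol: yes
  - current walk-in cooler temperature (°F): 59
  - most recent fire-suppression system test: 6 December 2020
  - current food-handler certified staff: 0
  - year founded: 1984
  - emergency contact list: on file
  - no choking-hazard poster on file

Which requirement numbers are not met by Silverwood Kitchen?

2, 3, 4, 5, 6, 9

1. emergency contact list present → met
2. condition 'serves alcohol' holds; product liability coverage $500,000 < $675,000 → not met
3. food-handler certified staff 0 < 3 → not met
4. condition 'offers outdoor seating' holds; food-safety audit 48 days ago vs limit 45 → not met
5. walk-in cooler temperature (°F) 59 > 41 → not met
6. fire-suppression system test 299 days ago vs limit 270 → not met
7. pest-control treatment 58 days ago vs limit 90 → met
8. open food-safety citations 0 ≤ 1 → met
9. condition 'seating capacity exceeds 50' holds; choking-hazard poster absent → not met
Not met: 2, 3, 4, 5, 6, 9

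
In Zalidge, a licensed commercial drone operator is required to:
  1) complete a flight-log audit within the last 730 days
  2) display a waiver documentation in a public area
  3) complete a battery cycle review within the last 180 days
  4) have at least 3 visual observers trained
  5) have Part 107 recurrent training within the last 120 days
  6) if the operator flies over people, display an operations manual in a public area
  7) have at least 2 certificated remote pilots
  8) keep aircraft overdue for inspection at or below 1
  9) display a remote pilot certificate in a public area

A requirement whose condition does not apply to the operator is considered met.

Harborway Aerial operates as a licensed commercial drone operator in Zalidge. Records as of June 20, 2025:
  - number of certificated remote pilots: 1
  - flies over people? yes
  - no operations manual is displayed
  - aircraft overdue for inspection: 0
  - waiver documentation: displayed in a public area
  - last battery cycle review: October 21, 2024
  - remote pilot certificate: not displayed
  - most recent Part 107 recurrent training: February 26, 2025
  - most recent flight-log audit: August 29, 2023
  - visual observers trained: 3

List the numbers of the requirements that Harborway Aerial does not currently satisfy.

3, 6, 7, 9

1. flight-log audit 661 days ago vs limit 730 → met
2. waiver documentation present → met
3. battery cycle review 242 days ago vs limit 180 → not met
4. visual observers trained 3 ≥ 3 → met
5. Part 107 recurrent training 114 days ago vs limit 120 → met
6. condition 'flies over people' holds; operations manual absent → not met
7. certificated remote pilots 1 < 2 → not met
8. aircraft overdue for inspection 0 ≤ 1 → met
9. remote pilot certificate absent → not met
Not met: 3, 6, 7, 9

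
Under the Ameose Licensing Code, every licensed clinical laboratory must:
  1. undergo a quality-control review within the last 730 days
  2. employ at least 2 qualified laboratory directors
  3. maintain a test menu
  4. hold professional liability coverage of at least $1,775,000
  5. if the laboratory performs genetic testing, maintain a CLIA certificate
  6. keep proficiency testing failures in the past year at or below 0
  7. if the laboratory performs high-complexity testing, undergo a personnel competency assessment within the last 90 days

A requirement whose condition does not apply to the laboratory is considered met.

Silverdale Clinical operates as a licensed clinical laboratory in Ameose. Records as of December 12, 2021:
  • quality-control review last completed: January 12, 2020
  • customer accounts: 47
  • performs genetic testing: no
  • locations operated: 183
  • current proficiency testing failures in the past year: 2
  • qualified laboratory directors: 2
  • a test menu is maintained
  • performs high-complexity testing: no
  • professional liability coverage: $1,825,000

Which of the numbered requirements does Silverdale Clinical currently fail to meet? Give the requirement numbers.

6

1. quality-control review 700 days ago vs limit 730 → met
2. qualified laboratory directors 2 ≥ 2 → met
3. test menu present → met
4. professional liability coverage $1,825,000 ≥ $1,775,000 → met
5. condition 'performs genetic testing' does not hold → requirement n/a → met
6. proficiency testing failures in the past year 2 > 0 → not met
7. condition 'performs high-complexity testing' does not hold → requirement n/a → met
Not met: 6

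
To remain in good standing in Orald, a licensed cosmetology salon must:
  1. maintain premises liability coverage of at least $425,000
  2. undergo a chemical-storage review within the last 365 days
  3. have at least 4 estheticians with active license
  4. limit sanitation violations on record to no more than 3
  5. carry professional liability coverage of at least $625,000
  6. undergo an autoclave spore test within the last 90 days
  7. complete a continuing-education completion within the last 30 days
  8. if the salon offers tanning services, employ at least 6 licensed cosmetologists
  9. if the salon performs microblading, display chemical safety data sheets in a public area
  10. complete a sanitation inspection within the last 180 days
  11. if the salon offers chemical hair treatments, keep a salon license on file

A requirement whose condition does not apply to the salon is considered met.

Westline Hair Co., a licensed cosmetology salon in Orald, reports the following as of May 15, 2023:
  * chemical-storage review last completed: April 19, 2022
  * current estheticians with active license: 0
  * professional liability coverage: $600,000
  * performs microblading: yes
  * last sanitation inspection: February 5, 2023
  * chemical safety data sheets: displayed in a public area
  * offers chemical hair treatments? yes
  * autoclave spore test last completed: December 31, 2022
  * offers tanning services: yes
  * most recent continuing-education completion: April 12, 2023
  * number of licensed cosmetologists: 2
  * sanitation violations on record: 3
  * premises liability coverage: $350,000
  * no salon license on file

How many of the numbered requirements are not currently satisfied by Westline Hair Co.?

8

1. premises liability coverage $350,000 < $425,000 → not met
2. chemical-storage review 391 days ago vs limit 365 → not met
3. estheticians with active license 0 < 4 → not met
4. sanitation violations on record 3 ≤ 3 → met
5. professional liability coverage $600,000 < $625,000 → not met
6. autoclave spore test 135 days ago vs limit 90 → not met
7. continuing-education completion 33 days ago vs limit 30 → not met
8. condition 'offers tanning services' holds; licensed cosmetologists 2 < 6 → not met
9. condition 'performs microblading' holds; chemical safety data sheets present → met
10. sanitation inspection 99 days ago vs limit 180 → met
11. condition 'offers chemical hair treatments' holds; salon license absent → not met
Not met: 8 of 11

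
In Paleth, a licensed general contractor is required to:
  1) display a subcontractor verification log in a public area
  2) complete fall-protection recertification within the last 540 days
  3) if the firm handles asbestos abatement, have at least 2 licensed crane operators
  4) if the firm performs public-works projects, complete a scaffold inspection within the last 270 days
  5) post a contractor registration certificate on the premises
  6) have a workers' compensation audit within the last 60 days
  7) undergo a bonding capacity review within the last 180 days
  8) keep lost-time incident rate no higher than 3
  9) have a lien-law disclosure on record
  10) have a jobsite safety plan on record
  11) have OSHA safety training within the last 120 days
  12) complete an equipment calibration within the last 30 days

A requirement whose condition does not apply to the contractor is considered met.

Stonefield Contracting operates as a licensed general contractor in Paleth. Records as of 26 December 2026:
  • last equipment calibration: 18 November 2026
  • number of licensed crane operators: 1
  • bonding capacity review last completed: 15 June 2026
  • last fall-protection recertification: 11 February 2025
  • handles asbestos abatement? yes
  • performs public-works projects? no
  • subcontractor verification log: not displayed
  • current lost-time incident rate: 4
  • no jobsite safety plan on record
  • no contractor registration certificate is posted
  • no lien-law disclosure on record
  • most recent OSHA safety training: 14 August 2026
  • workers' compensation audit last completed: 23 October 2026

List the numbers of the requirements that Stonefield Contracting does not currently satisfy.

1. subcontractor verification log absent → not met
2. fall-protection recertification 683 days ago vs limit 540 → not met
3. condition 'handles asbestos abatement' holds; licensed crane operators 1 < 2 → not met
4. condition 'performs public-works projects' does not hold → requirement n/a → met
5. contractor registration certificate absent → not met
6. workers' compensation audit 64 days ago vs limit 60 → not met
7. bonding capacity review 194 days ago vs limit 180 → not met
8. lost-time incident rate 4 > 3 → not met
9. lien-law disclosure absent → not met
10. jobsite safety plan absent → not met
11. OSHA safety training 134 days ago vs limit 120 → not met
12. equipment calibration 38 days ago vs limit 30 → not met
Not met: 1, 2, 3, 5, 6, 7, 8, 9, 10, 11, 12

1, 2, 3, 5, 6, 7, 8, 9, 10, 11, 12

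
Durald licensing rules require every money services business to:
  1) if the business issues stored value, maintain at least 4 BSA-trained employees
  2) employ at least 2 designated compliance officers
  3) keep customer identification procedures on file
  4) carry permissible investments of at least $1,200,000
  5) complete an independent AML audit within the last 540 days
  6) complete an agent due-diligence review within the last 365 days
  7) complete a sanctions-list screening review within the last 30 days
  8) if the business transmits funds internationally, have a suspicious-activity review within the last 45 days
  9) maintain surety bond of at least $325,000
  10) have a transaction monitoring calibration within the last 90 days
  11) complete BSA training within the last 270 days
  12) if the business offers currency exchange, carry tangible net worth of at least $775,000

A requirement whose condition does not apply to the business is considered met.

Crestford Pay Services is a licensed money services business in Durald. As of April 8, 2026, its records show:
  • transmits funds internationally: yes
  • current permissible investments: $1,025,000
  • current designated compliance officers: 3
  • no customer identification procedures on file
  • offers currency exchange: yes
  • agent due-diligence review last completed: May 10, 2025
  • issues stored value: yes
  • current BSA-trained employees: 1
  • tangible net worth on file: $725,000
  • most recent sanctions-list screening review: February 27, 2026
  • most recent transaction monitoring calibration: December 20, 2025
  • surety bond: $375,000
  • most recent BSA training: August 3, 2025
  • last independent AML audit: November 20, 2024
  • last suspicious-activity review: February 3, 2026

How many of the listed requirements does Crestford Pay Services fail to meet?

7

1. condition 'issues stored value' holds; BSA-trained employees 1 < 4 → not met
2. designated compliance officers 3 ≥ 2 → met
3. customer identification procedures absent → not met
4. permissible investments $1,025,000 < $1,200,000 → not met
5. independent AML audit 504 days ago vs limit 540 → met
6. agent due-diligence review 333 days ago vs limit 365 → met
7. sanctions-list screening review 40 days ago vs limit 30 → not met
8. condition 'transmits funds internationally' holds; suspicious-activity review 64 days ago vs limit 45 → not met
9. surety bond $375,000 ≥ $325,000 → met
10. transaction monitoring calibration 109 days ago vs limit 90 → not met
11. BSA training 248 days ago vs limit 270 → met
12. condition 'offers currency exchange' holds; tangible net worth $725,000 < $775,000 → not met
Not met: 7 of 12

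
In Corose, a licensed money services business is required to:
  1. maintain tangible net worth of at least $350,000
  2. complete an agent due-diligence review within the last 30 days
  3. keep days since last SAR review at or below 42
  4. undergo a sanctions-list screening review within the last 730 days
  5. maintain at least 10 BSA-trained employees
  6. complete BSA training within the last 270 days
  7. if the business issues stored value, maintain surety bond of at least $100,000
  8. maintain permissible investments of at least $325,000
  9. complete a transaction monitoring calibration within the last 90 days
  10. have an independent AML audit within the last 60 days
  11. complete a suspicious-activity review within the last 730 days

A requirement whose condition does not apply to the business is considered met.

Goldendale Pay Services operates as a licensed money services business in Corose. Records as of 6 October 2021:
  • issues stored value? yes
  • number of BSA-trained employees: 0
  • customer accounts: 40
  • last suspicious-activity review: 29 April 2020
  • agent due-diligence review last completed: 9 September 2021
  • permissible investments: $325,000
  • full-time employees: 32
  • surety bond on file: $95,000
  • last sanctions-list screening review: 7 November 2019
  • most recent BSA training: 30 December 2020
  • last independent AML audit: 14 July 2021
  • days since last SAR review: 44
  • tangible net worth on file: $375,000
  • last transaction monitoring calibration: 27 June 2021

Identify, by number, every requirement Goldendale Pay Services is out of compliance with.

1. tangible net worth $375,000 ≥ $350,000 → met
2. agent due-diligence review 27 days ago vs limit 30 → met
3. days since last SAR review 44 > 42 → not met
4. sanctions-list screening review 699 days ago vs limit 730 → met
5. BSA-trained employees 0 < 10 → not met
6. BSA training 280 days ago vs limit 270 → not met
7. condition 'issues stored value' holds; surety bond $95,000 < $100,000 → not met
8. permissible investments $325,000 ≥ $325,000 → met
9. transaction monitoring calibration 101 days ago vs limit 90 → not met
10. independent AML audit 84 days ago vs limit 60 → not met
11. suspicious-activity review 525 days ago vs limit 730 → met
Not met: 3, 5, 6, 7, 9, 10

3, 5, 6, 7, 9, 10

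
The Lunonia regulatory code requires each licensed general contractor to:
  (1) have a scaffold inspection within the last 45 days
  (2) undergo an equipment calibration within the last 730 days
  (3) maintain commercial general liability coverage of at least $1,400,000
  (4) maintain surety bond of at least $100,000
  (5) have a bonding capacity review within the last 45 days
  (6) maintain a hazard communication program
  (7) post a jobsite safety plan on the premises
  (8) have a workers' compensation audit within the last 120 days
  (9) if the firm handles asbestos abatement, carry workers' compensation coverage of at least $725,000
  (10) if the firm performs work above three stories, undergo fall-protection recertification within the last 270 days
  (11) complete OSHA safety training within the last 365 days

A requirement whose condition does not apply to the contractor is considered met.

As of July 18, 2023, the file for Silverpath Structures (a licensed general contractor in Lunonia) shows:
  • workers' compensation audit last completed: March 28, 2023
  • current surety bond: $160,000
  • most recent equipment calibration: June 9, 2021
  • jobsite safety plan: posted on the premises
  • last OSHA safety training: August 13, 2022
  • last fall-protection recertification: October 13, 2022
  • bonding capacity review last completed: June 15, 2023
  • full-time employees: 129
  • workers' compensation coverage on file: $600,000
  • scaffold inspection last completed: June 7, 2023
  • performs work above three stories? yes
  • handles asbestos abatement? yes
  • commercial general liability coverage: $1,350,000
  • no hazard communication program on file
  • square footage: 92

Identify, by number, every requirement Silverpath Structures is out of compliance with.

2, 3, 6, 9, 10

1. scaffold inspection 41 days ago vs limit 45 → met
2. equipment calibration 769 days ago vs limit 730 → not met
3. commercial general liability coverage $1,350,000 < $1,400,000 → not met
4. surety bond $160,000 ≥ $100,000 → met
5. bonding capacity review 33 days ago vs limit 45 → met
6. hazard communication program absent → not met
7. jobsite safety plan present → met
8. workers' compensation audit 112 days ago vs limit 120 → met
9. condition 'handles asbestos abatement' holds; workers' compensation coverage $600,000 < $725,000 → not met
10. condition 'performs work above three stories' holds; fall-protection recertification 278 days ago vs limit 270 → not met
11. OSHA safety training 339 days ago vs limit 365 → met
Not met: 2, 3, 6, 9, 10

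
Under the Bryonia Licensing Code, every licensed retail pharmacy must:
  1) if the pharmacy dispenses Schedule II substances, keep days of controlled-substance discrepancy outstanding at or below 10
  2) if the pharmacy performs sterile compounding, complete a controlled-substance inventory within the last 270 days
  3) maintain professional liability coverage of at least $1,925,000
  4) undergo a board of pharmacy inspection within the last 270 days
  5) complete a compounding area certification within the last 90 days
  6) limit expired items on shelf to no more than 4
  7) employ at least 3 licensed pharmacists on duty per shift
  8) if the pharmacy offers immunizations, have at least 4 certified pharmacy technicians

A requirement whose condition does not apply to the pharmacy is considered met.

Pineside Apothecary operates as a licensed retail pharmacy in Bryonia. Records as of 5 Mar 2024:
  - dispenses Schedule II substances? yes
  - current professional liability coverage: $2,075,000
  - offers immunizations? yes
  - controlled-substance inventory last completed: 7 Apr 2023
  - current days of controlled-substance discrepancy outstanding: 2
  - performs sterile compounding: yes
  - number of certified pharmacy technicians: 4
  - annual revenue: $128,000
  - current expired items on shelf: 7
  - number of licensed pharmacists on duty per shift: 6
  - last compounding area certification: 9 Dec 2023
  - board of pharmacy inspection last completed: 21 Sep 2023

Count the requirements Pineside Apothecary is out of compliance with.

2

1. condition 'dispenses Schedule II substances' holds; days of controlled-substance discrepancy outstanding 2 ≤ 10 → met
2. condition 'performs sterile compounding' holds; controlled-substance inventory 333 days ago vs limit 270 → not met
3. professional liability coverage $2,075,000 ≥ $1,925,000 → met
4. board of pharmacy inspection 166 days ago vs limit 270 → met
5. compounding area certification 87 days ago vs limit 90 → met
6. expired items on shelf 7 > 4 → not met
7. licensed pharmacists on duty per shift 6 ≥ 3 → met
8. condition 'offers immunizations' holds; certified pharmacy technicians 4 ≥ 4 → met
Not met: 2 of 8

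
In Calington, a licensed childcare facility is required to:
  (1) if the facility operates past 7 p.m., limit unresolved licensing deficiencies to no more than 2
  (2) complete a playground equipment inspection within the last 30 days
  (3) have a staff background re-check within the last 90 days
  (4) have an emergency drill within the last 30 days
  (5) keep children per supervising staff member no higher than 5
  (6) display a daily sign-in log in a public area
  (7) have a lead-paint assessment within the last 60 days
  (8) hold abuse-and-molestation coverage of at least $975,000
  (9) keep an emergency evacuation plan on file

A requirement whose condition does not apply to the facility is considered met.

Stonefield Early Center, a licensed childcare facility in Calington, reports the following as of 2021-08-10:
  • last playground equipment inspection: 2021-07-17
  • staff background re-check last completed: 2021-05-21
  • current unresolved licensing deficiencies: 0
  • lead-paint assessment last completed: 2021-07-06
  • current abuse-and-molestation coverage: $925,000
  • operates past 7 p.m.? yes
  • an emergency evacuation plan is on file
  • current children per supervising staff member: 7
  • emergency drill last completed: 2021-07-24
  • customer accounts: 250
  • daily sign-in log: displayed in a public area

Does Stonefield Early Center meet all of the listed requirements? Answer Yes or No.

No

1. condition 'operates past 7 p.m.' holds; unresolved licensing deficiencies 0 ≤ 2 → met
2. playground equipment inspection 24 days ago vs limit 30 → met
3. staff background re-check 81 days ago vs limit 90 → met
4. emergency drill 17 days ago vs limit 30 → met
5. children per supervising staff member 7 > 5 → not met
6. daily sign-in log present → met
7. lead-paint assessment 35 days ago vs limit 60 → met
8. abuse-and-molestation coverage $925,000 < $975,000 → not met
9. emergency evacuation plan present → met
Not met: 5, 8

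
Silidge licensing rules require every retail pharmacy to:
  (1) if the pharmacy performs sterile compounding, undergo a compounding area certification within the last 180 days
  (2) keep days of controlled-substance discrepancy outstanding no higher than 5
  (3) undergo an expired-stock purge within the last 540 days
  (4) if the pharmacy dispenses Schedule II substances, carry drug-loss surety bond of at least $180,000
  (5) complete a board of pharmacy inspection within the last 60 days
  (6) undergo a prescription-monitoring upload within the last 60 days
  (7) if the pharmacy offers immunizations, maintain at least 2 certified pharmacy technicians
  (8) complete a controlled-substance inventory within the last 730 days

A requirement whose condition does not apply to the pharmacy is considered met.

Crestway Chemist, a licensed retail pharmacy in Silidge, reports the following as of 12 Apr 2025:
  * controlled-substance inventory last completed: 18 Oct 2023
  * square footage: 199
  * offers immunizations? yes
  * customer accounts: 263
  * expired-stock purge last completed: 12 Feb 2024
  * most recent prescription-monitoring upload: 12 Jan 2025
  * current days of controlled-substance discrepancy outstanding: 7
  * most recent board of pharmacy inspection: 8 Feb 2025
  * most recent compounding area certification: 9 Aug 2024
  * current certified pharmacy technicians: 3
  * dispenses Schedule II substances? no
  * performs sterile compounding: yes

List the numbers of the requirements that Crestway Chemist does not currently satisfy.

1. condition 'performs sterile compounding' holds; compounding area certification 246 days ago vs limit 180 → not met
2. days of controlled-substance discrepancy outstanding 7 > 5 → not met
3. expired-stock purge 425 days ago vs limit 540 → met
4. condition 'dispenses Schedule II substances' does not hold → requirement n/a → met
5. board of pharmacy inspection 63 days ago vs limit 60 → not met
6. prescription-monitoring upload 90 days ago vs limit 60 → not met
7. condition 'offers immunizations' holds; certified pharmacy technicians 3 ≥ 2 → met
8. controlled-substance inventory 542 days ago vs limit 730 → met
Not met: 1, 2, 5, 6

1, 2, 5, 6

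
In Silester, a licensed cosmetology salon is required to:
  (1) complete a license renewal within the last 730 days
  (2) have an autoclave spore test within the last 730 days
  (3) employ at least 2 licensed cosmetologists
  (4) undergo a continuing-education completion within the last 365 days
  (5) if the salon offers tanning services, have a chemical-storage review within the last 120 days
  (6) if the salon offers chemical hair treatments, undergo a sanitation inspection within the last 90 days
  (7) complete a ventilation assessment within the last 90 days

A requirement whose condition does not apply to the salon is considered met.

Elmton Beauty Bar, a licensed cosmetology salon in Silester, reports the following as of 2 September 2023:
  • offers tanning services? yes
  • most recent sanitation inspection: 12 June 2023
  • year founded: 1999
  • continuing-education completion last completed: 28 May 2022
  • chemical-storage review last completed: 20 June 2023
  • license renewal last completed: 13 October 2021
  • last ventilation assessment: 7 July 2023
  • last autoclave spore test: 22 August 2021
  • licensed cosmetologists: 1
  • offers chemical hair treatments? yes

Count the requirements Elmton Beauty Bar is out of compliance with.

3

1. license renewal 689 days ago vs limit 730 → met
2. autoclave spore test 741 days ago vs limit 730 → not met
3. licensed cosmetologists 1 < 2 → not met
4. continuing-education completion 462 days ago vs limit 365 → not met
5. condition 'offers tanning services' holds; chemical-storage review 74 days ago vs limit 120 → met
6. condition 'offers chemical hair treatments' holds; sanitation inspection 82 days ago vs limit 90 → met
7. ventilation assessment 57 days ago vs limit 90 → met
Not met: 3 of 7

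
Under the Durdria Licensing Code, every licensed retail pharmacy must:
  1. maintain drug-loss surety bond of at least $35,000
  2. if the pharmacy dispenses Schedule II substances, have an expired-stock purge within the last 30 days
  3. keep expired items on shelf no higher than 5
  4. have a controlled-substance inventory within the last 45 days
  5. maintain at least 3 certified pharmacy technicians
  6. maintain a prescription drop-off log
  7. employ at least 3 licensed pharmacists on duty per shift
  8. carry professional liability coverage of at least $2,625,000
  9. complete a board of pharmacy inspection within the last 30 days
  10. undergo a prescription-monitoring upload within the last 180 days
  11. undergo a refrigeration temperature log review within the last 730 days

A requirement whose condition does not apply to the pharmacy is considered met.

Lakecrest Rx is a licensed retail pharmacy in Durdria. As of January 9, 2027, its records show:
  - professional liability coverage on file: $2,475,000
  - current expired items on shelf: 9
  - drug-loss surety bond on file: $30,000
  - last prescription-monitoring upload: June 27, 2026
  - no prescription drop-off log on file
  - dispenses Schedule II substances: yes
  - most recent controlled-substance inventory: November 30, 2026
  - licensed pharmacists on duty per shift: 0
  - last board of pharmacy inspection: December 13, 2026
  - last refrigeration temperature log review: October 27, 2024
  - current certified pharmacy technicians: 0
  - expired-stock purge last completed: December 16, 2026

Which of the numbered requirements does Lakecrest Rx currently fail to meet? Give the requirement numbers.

1, 3, 5, 6, 7, 8, 10, 11

1. drug-loss surety bond $30,000 < $35,000 → not met
2. condition 'dispenses Schedule II substances' holds; expired-stock purge 24 days ago vs limit 30 → met
3. expired items on shelf 9 > 5 → not met
4. controlled-substance inventory 40 days ago vs limit 45 → met
5. certified pharmacy technicians 0 < 3 → not met
6. prescription drop-off log absent → not met
7. licensed pharmacists on duty per shift 0 < 3 → not met
8. professional liability coverage $2,475,000 < $2,625,000 → not met
9. board of pharmacy inspection 27 days ago vs limit 30 → met
10. prescription-monitoring upload 196 days ago vs limit 180 → not met
11. refrigeration temperature log review 804 days ago vs limit 730 → not met
Not met: 1, 3, 5, 6, 7, 8, 10, 11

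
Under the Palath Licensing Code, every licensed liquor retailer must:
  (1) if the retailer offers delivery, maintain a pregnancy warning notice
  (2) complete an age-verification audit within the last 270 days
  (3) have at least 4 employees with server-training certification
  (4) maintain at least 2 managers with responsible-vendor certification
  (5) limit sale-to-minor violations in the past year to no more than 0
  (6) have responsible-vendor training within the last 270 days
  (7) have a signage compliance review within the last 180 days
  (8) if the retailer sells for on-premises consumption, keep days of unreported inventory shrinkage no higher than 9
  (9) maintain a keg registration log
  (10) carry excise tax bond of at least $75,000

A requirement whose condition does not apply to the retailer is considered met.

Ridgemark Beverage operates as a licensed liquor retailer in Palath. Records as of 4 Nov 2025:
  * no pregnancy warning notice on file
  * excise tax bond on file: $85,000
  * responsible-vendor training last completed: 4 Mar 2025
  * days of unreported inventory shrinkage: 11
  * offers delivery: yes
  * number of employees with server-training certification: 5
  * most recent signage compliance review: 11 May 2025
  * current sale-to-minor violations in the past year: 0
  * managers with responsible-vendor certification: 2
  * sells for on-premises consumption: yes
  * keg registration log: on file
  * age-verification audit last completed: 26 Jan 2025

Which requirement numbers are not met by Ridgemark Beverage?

1. condition 'offers delivery' holds; pregnancy warning notice absent → not met
2. age-verification audit 282 days ago vs limit 270 → not met
3. employees with server-training certification 5 ≥ 4 → met
4. managers with responsible-vendor certification 2 ≥ 2 → met
5. sale-to-minor violations in the past year 0 ≤ 0 → met
6. responsible-vendor training 245 days ago vs limit 270 → met
7. signage compliance review 177 days ago vs limit 180 → met
8. condition 'sells for on-premises consumption' holds; days of unreported inventory shrinkage 11 > 9 → not met
9. keg registration log present → met
10. excise tax bond $85,000 ≥ $75,000 → met
Not met: 1, 2, 8

1, 2, 8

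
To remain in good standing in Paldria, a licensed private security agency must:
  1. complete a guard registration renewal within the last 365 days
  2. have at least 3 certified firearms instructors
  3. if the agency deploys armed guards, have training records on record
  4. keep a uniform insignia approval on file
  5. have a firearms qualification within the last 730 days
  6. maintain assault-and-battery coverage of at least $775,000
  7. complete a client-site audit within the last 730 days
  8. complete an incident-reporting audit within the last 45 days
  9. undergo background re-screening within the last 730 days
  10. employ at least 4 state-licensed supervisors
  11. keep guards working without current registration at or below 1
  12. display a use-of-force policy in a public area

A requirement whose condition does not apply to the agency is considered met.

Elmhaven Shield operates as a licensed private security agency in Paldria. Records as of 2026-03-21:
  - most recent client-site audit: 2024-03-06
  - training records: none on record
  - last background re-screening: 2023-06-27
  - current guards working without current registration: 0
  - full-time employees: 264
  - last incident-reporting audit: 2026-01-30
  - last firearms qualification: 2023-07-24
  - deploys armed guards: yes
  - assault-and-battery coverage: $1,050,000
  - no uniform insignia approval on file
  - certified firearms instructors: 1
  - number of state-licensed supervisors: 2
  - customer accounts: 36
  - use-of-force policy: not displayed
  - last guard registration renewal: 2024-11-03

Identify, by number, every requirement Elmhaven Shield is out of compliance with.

1, 2, 3, 4, 5, 7, 8, 9, 10, 12

1. guard registration renewal 503 days ago vs limit 365 → not met
2. certified firearms instructors 1 < 3 → not met
3. condition 'deploys armed guards' holds; training records absent → not met
4. uniform insignia approval absent → not met
5. firearms qualification 971 days ago vs limit 730 → not met
6. assault-and-battery coverage $1,050,000 ≥ $775,000 → met
7. client-site audit 745 days ago vs limit 730 → not met
8. incident-reporting audit 50 days ago vs limit 45 → not met
9. background re-screening 998 days ago vs limit 730 → not met
10. state-licensed supervisors 2 < 4 → not met
11. guards working without current registration 0 ≤ 1 → met
12. use-of-force policy absent → not met
Not met: 1, 2, 3, 4, 5, 7, 8, 9, 10, 12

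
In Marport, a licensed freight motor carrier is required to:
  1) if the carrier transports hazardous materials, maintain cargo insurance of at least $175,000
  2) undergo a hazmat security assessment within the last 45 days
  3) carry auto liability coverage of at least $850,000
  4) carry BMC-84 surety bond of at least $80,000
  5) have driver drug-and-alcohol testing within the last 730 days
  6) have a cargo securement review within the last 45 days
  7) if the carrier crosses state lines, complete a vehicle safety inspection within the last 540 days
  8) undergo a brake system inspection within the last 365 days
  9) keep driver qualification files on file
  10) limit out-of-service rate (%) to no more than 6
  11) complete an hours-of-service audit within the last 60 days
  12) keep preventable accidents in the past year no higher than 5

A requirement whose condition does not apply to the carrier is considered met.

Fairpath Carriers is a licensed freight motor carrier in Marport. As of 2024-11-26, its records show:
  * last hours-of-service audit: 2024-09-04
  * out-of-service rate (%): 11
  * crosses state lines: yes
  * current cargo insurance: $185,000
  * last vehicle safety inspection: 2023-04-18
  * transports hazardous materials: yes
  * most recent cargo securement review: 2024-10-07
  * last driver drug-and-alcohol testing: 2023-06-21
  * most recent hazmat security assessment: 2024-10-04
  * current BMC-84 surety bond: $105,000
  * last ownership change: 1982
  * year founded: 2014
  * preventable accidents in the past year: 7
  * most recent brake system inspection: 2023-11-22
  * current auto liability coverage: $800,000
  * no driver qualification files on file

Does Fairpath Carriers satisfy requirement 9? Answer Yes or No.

9. driver qualification files absent → not met

No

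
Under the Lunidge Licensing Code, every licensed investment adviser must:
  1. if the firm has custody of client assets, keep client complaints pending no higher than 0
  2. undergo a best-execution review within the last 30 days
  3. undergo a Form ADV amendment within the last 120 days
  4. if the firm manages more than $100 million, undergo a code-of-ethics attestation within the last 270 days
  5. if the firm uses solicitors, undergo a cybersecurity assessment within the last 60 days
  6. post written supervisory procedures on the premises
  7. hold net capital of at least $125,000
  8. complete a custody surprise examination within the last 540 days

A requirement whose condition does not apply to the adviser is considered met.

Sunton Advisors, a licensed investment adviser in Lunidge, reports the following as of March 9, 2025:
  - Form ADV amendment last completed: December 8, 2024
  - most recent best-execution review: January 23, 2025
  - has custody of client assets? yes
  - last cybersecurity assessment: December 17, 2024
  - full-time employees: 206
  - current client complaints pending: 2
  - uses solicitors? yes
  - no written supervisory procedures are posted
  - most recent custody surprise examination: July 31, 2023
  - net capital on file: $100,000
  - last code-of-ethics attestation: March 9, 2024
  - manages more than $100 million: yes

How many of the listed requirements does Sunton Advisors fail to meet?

1. condition 'has custody of client assets' holds; client complaints pending 2 > 0 → not met
2. best-execution review 45 days ago vs limit 30 → not met
3. Form ADV amendment 91 days ago vs limit 120 → met
4. condition 'manages more than $100 million' holds; code-of-ethics attestation 365 days ago vs limit 270 → not met
5. condition 'uses solicitors' holds; cybersecurity assessment 82 days ago vs limit 60 → not met
6. written supervisory procedures absent → not met
7. net capital $100,000 < $125,000 → not met
8. custody surprise examination 587 days ago vs limit 540 → not met
Not met: 7 of 8

7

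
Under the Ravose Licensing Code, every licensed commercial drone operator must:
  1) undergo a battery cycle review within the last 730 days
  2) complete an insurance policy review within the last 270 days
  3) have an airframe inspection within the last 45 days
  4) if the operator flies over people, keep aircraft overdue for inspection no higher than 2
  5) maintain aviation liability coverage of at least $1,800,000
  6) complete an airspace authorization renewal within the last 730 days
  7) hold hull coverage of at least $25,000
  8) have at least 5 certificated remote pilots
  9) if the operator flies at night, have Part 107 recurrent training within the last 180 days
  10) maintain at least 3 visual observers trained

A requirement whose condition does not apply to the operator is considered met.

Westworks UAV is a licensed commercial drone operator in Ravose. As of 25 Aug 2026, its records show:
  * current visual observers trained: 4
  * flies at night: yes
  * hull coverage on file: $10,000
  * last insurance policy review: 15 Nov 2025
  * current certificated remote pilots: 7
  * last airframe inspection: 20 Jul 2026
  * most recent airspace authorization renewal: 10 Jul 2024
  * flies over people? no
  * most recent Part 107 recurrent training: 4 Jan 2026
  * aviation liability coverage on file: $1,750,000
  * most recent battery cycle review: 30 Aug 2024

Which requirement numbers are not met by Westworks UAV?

2, 5, 6, 7, 9

1. battery cycle review 725 days ago vs limit 730 → met
2. insurance policy review 283 days ago vs limit 270 → not met
3. airframe inspection 36 days ago vs limit 45 → met
4. condition 'flies over people' does not hold → requirement n/a → met
5. aviation liability coverage $1,750,000 < $1,800,000 → not met
6. airspace authorization renewal 776 days ago vs limit 730 → not met
7. hull coverage $10,000 < $25,000 → not met
8. certificated remote pilots 7 ≥ 5 → met
9. condition 'flies at night' holds; Part 107 recurrent training 233 days ago vs limit 180 → not met
10. visual observers trained 4 ≥ 3 → met
Not met: 2, 5, 6, 7, 9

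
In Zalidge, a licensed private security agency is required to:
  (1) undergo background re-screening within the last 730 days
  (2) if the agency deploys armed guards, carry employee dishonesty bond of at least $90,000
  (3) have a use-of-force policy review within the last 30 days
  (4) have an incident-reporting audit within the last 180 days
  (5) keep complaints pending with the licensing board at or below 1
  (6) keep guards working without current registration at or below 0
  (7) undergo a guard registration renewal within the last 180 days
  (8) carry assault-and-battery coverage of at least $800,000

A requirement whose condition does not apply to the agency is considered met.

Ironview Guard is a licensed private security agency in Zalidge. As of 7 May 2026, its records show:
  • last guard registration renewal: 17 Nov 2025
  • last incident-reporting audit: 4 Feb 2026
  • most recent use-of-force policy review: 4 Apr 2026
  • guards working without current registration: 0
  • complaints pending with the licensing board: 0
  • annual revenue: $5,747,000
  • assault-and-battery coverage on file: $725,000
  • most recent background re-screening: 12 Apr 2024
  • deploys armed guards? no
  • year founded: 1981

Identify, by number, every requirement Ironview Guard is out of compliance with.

1, 3, 8

1. background re-screening 755 days ago vs limit 730 → not met
2. condition 'deploys armed guards' does not hold → requirement n/a → met
3. use-of-force policy review 33 days ago vs limit 30 → not met
4. incident-reporting audit 92 days ago vs limit 180 → met
5. complaints pending with the licensing board 0 ≤ 1 → met
6. guards working without current registration 0 ≤ 0 → met
7. guard registration renewal 171 days ago vs limit 180 → met
8. assault-and-battery coverage $725,000 < $800,000 → not met
Not met: 1, 3, 8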